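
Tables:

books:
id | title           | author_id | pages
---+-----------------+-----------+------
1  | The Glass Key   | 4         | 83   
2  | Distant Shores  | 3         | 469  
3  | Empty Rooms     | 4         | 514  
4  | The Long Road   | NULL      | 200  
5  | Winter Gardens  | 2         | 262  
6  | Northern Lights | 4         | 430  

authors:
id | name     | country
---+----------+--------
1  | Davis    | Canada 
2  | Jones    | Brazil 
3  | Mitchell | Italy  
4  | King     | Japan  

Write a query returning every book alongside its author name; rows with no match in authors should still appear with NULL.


LEFT JOIN keeps every row from books (the left table); where author_id has no match in authors, the author columns become NULL. Walk through each book:
  - book 1 (The Glass Key): author_id=4 -> matches King
  - book 2 (Distant Shores): author_id=3 -> matches Mitchell
  - book 3 (Empty Rooms): author_id=4 -> matches King
  - book 4 (The Long Road): author_id=NULL, no match -> kept with NULL
  - book 5 (Winter Gardens): author_id=2 -> matches Jones
  - book 6 (Northern Lights): author_id=4 -> matches King
All 6 rows appear; 1 has NULL author.

SQL:
SELECT a.title, b.name AS author
FROM books a
LEFT JOIN authors b ON a.author_id = b.id

Result:
title           | author  
----------------+---------
The Glass Key   | King    
Distant Shores  | Mitchell
Empty Rooms     | King    
The Long Road   | NULL    
Winter Gardens  | Jones   
Northern Lights | King    


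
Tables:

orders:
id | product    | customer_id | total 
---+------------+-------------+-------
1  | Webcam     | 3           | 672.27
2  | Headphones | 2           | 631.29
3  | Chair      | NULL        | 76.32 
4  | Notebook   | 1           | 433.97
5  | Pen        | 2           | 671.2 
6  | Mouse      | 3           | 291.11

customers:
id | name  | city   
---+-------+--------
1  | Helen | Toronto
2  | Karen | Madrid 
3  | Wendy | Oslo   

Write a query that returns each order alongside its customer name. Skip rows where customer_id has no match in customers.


INNER JOIN keeps only orders rows whose customer_id matches an id in customers. Walk through each order:
  - order 1 (Webcam): customer_id=3 -> matches Wendy
  - order 2 (Headphones): customer_id=2 -> matches Karen
  - order 3 (Chair): customer_id=NULL, no match -> dropped
  - order 4 (Notebook): customer_id=1 -> matches Helen
  - order 5 (Pen): customer_id=2 -> matches Karen
  - order 6 (Mouse): customer_id=3 -> matches Wendy
So 1 of 6 rows is dropped.

SQL:
SELECT a.product, b.name AS customer
FROM orders a
INNER JOIN customers b ON a.customer_id = b.id

Result:
product    | customer
-----------+---------
Webcam     | Wendy   
Headphones | Karen   
Notebook   | Helen   
Pen        | Karen   
Mouse      | Wendy   


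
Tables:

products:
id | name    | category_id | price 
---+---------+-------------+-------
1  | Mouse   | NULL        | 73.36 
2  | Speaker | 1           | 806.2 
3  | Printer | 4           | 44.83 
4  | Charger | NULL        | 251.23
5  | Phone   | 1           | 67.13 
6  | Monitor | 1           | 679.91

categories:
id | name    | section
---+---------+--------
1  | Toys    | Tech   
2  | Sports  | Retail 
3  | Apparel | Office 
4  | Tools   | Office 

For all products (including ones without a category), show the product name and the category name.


LEFT JOIN keeps every row from products (the left table); where category_id has no match in categories, the category columns become NULL. Walk through each product:
  - product 1 (Mouse): category_id=NULL, no match -> kept with NULL
  - product 2 (Speaker): category_id=1 -> matches Toys
  - product 3 (Printer): category_id=4 -> matches Tools
  - product 4 (Charger): category_id=NULL, no match -> kept with NULL
  - product 5 (Phone): category_id=1 -> matches Toys
  - product 6 (Monitor): category_id=1 -> matches Toys
All 6 rows appear; 2 have NULL category.

SQL:
SELECT a.name, b.name AS category
FROM products a
LEFT JOIN categories b ON a.category_id = b.id

Result:
name    | category
--------+---------
Mouse   | NULL    
Speaker | Toys    
Printer | Tools   
Charger | NULL    
Phone   | Toys    
Monitor | Toys    


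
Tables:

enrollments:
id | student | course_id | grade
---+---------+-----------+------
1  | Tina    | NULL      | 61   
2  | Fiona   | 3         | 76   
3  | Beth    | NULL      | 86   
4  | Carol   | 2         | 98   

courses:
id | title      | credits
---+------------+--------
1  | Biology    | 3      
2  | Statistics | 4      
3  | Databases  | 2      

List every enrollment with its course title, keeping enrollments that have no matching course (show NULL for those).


LEFT JOIN keeps every row from enrollments (the left table); where course_id has no match in courses, the course columns become NULL. Walk through each enrollment:
  - enrollment 1 (Tina): course_id=NULL, no match -> kept with NULL
  - enrollment 2 (Fiona): course_id=3 -> matches Databases
  - enrollment 3 (Beth): course_id=NULL, no match -> kept with NULL
  - enrollment 4 (Carol): course_id=2 -> matches Statistics
All 4 rows appear; 2 have NULL course.

SQL:
SELECT a.student, b.title AS course
FROM enrollments a
LEFT JOIN courses b ON a.course_id = b.id

Result:
student | course    
--------+-----------
Tina    | NULL      
Fiona   | Databases 
Beth    | NULL      
Carol   | Statistics


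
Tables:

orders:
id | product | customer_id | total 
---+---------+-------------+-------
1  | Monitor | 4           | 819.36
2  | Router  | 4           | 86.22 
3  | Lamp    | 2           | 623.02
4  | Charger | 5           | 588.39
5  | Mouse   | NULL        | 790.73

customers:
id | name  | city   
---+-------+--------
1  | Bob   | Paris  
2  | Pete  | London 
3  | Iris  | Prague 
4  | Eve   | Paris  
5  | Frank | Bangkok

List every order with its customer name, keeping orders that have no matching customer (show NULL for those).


LEFT JOIN keeps every row from orders (the left table); where customer_id has no match in customers, the customer columns become NULL. Walk through each order:
  - order 1 (Monitor): customer_id=4 -> matches Eve
  - order 2 (Router): customer_id=4 -> matches Eve
  - order 3 (Lamp): customer_id=2 -> matches Pete
  - order 4 (Charger): customer_id=5 -> matches Frank
  - order 5 (Mouse): customer_id=NULL, no match -> kept with NULL
All 5 rows appear; 1 has NULL customer.

SQL:
SELECT a.product, b.name AS customer
FROM orders a
LEFT JOIN customers b ON a.customer_id = b.id

Result:
product | customer
--------+---------
Monitor | Eve     
Router  | Eve     
Lamp    | Pete    
Charger | Frank   
Mouse   | NULL    


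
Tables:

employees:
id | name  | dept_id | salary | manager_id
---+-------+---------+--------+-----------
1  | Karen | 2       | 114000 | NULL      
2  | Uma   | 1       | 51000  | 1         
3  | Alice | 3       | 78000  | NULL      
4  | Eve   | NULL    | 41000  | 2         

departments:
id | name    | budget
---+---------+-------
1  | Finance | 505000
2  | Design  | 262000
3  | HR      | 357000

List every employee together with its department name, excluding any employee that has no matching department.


INNER JOIN keeps only employees rows whose dept_id matches an id in departments. Walk through each employee:
  - employee 1 (Karen): dept_id=2 -> matches Design
  - employee 2 (Uma): dept_id=1 -> matches Finance
  - employee 3 (Alice): dept_id=3 -> matches HR
  - employee 4 (Eve): dept_id=NULL, no match -> dropped
So 1 of 4 rows is dropped.

SQL:
SELECT a.name, b.name AS department
FROM employees a
INNER JOIN departments b ON a.dept_id = b.id

Result:
name  | department
------+-----------
Karen | Design    
Uma   | Finance   
Alice | HR        


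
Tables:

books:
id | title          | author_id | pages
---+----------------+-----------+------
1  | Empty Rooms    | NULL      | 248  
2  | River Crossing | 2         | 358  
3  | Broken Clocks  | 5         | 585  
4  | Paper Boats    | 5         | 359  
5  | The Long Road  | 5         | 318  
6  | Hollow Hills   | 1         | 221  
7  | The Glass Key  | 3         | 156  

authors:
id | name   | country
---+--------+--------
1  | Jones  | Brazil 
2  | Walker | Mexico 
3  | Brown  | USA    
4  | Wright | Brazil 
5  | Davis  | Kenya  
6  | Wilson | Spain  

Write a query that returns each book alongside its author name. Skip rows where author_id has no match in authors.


INNER JOIN keeps only books rows whose author_id matches an id in authors. Walk through each book:
  - book 1 (Empty Rooms): author_id=NULL, no match -> dropped
  - book 2 (River Crossing): author_id=2 -> matches Walker
  - book 3 (Broken Clocks): author_id=5 -> matches Davis
  - book 4 (Paper Boats): author_id=5 -> matches Davis
  - book 5 (The Long Road): author_id=5 -> matches Davis
  - book 6 (Hollow Hills): author_id=1 -> matches Jones
  - book 7 (The Glass Key): author_id=3 -> matches Brown
So 1 of 7 rows is dropped.

SQL:
SELECT a.title, b.name AS author
FROM books a
INNER JOIN authors b ON a.author_id = b.id

Result:
title          | author
---------------+-------
River Crossing | Walker
Broken Clocks  | Davis 
Paper Boats    | Davis 
The Long Road  | Davis 
Hollow Hills   | Jones 
The Glass Key  | Brown 


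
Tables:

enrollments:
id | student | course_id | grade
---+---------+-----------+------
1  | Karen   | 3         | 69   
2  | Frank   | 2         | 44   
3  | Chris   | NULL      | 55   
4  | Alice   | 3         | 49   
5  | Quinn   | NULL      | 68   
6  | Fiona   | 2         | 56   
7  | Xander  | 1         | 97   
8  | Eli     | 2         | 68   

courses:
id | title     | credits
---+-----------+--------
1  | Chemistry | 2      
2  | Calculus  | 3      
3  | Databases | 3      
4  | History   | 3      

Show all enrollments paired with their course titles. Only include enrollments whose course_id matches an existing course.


INNER JOIN keeps only enrollments rows whose course_id matches an id in courses. Walk through each enrollment:
  - enrollment 1 (Karen): course_id=3 -> matches Databases
  - enrollment 2 (Frank): course_id=2 -> matches Calculus
  - enrollment 3 (Chris): course_id=NULL, no match -> dropped
  - enrollment 4 (Alice): course_id=3 -> matches Databases
  - enrollment 5 (Quinn): course_id=NULL, no match -> dropped
  - enrollment 6 (Fiona): course_id=2 -> matches Calculus
  - enrollment 7 (Xander): course_id=1 -> matches Chemistry
  - enrollment 8 (Eli): course_id=2 -> matches Calculus
So 2 of 8 rows are dropped.

SQL:
SELECT a.student, b.title AS course
FROM enrollments a
INNER JOIN courses b ON a.course_id = b.id

Result:
student | course   
--------+----------
Karen   | Databases
Frank   | Calculus 
Alice   | Databases
Fiona   | Calculus 
Xander  | Chemistry
Eli     | Calculus 


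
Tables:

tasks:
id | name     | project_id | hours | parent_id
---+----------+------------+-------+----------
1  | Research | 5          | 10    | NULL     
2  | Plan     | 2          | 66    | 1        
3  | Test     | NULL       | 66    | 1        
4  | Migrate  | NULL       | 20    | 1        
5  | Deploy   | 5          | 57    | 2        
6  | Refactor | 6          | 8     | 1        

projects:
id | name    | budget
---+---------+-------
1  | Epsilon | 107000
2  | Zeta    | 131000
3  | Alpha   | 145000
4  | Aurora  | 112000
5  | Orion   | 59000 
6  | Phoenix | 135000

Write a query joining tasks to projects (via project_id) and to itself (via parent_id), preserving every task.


Two LEFT JOINs from the same base table tasks: one to projects via project_id, one to tasks itself via parent_id. Both are LEFT so every task is preserved.
Match against projects:
  - task 1 (Research): project_id=5 -> matches Orion
  - task 2 (Plan): project_id=2 -> matches Zeta
  - task 3 (Test): project_id=NULL, no match -> kept with NULL
  - task 4 (Migrate): project_id=NULL, no match -> kept with NULL
  - task 5 (Deploy): project_id=5 -> matches Orion
  - task 6 (Refactor): project_id=6 -> matches Phoenix
Match against tasks (self):
  - task 1 (Research): parent_id=NULL -> NULL
  - task 2 (Plan): parent_id=1 -> Research
  - task 3 (Test): parent_id=1 -> Research
  - task 4 (Migrate): parent_id=1 -> Research
  - task 5 (Deploy): parent_id=2 -> Plan
  - task 6 (Refactor): parent_id=1 -> Research

SQL:
SELECT a.name, b.name AS project, c.name AS parent
FROM tasks a
LEFT JOIN projects b ON a.project_id = b.id
LEFT JOIN tasks c ON a.parent_id = c.id

Result:
name     | project | parent  
---------+---------+---------
Research | Orion   | NULL    
Plan     | Zeta    | Research
Test     | NULL    | Research
Migrate  | NULL    | Research
Deploy   | Orion   | Plan    
Refactor | Phoenix | Research


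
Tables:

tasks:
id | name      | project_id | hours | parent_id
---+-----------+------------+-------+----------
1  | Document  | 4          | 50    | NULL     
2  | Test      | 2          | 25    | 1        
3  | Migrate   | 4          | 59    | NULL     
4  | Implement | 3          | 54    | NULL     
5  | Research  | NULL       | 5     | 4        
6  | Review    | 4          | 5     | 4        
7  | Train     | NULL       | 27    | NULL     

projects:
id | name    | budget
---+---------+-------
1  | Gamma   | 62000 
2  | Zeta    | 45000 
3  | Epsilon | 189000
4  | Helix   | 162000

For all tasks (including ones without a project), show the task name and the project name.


LEFT JOIN keeps every row from tasks (the left table); where project_id has no match in projects, the project columns become NULL. Walk through each task:
  - task 1 (Document): project_id=4 -> matches Helix
  - task 2 (Test): project_id=2 -> matches Zeta
  - task 3 (Migrate): project_id=4 -> matches Helix
  - task 4 (Implement): project_id=3 -> matches Epsilon
  - task 5 (Research): project_id=NULL, no match -> kept with NULL
  - task 6 (Review): project_id=4 -> matches Helix
  - task 7 (Train): project_id=NULL, no match -> kept with NULL
All 7 rows appear; 2 have NULL project.

SQL:
SELECT a.name, b.name AS project
FROM tasks a
LEFT JOIN projects b ON a.project_id = b.id

Result:
name      | project
----------+--------
Document  | Helix  
Test      | Zeta   
Migrate   | Helix  
Implement | Epsilon
Research  | NULL   
Review    | Helix  
Train     | NULL   


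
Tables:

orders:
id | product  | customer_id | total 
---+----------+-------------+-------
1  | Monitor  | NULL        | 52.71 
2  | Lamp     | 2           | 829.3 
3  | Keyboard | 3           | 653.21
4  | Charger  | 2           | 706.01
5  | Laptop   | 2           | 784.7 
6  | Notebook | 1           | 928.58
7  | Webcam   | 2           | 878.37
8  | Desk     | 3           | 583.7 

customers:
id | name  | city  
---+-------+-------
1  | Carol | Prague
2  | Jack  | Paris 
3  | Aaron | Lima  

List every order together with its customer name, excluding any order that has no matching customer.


INNER JOIN keeps only orders rows whose customer_id matches an id in customers. Walk through each order:
  - order 1 (Monitor): customer_id=NULL, no match -> dropped
  - order 2 (Lamp): customer_id=2 -> matches Jack
  - order 3 (Keyboard): customer_id=3 -> matches Aaron
  - order 4 (Charger): customer_id=2 -> matches Jack
  - order 5 (Laptop): customer_id=2 -> matches Jack
  - order 6 (Notebook): customer_id=1 -> matches Carol
  - order 7 (Webcam): customer_id=2 -> matches Jack
  - order 8 (Desk): customer_id=3 -> matches Aaron
So 1 of 8 rows is dropped.

SQL:
SELECT a.product, b.name AS customer
FROM orders a
INNER JOIN customers b ON a.customer_id = b.id

Result:
product  | customer
---------+---------
Lamp     | Jack    
Keyboard | Aaron   
Charger  | Jack    
Laptop   | Jack    
Notebook | Carol   
Webcam   | Jack    
Desk     | Aaron   


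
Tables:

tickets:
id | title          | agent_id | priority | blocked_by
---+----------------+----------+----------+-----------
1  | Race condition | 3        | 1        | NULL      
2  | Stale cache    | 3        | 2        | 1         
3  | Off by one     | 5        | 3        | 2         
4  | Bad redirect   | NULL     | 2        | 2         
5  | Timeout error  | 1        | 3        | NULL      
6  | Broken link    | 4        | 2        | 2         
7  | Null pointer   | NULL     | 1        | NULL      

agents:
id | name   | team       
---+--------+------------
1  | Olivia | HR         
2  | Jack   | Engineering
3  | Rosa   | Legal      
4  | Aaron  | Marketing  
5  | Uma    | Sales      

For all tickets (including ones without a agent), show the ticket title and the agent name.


LEFT JOIN keeps every row from tickets (the left table); where agent_id has no match in agents, the agent columns become NULL. Walk through each ticket:
  - ticket 1 (Race condition): agent_id=3 -> matches Rosa
  - ticket 2 (Stale cache): agent_id=3 -> matches Rosa
  - ticket 3 (Off by one): agent_id=5 -> matches Uma
  - ticket 4 (Bad redirect): agent_id=NULL, no match -> kept with NULL
  - ticket 5 (Timeout error): agent_id=1 -> matches Olivia
  - ticket 6 (Broken link): agent_id=4 -> matches Aaron
  - ticket 7 (Null pointer): agent_id=NULL, no match -> kept with NULL
All 7 rows appear; 2 have NULL agent.

SQL:
SELECT a.title, b.name AS agent
FROM tickets a
LEFT JOIN agents b ON a.agent_id = b.id

Result:
title          | agent 
---------------+-------
Race condition | Rosa  
Stale cache    | Rosa  
Off by one     | Uma   
Bad redirect   | NULL  
Timeout error  | Olivia
Broken link    | Aaron 
Null pointer   | NULL  


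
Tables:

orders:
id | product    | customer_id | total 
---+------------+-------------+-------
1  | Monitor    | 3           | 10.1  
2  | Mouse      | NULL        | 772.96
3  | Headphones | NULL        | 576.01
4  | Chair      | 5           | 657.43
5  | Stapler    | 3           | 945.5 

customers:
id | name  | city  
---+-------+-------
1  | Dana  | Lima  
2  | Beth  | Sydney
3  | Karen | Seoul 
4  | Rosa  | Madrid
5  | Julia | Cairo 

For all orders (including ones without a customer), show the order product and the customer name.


LEFT JOIN keeps every row from orders (the left table); where customer_id has no match in customers, the customer columns become NULL. Walk through each order:
  - order 1 (Monitor): customer_id=3 -> matches Karen
  - order 2 (Mouse): customer_id=NULL, no match -> kept with NULL
  - order 3 (Headphones): customer_id=NULL, no match -> kept with NULL
  - order 4 (Chair): customer_id=5 -> matches Julia
  - order 5 (Stapler): customer_id=3 -> matches Karen
All 5 rows appear; 2 have NULL customer.

SQL:
SELECT a.product, b.name AS customer
FROM orders a
LEFT JOIN customers b ON a.customer_id = b.id

Result:
product    | customer
-----------+---------
Monitor    | Karen   
Mouse      | NULL    
Headphones | NULL    
Chair      | Julia   
Stapler    | Karen   


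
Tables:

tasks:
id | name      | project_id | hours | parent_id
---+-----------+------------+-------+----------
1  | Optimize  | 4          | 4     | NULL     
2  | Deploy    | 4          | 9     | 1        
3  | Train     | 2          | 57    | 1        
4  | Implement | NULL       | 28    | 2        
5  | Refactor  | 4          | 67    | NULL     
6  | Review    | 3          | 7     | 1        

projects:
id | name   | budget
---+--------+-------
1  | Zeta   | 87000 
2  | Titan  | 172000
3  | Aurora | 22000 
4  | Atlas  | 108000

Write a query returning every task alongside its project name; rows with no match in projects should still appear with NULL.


LEFT JOIN keeps every row from tasks (the left table); where project_id has no match in projects, the project columns become NULL. Walk through each task:
  - task 1 (Optimize): project_id=4 -> matches Atlas
  - task 2 (Deploy): project_id=4 -> matches Atlas
  - task 3 (Train): project_id=2 -> matches Titan
  - task 4 (Implement): project_id=NULL, no match -> kept with NULL
  - task 5 (Refactor): project_id=4 -> matches Atlas
  - task 6 (Review): project_id=3 -> matches Aurora
All 6 rows appear; 1 has NULL project.

SQL:
SELECT a.name, b.name AS project
FROM tasks a
LEFT JOIN projects b ON a.project_id = b.id

Result:
name      | project
----------+--------
Optimize  | Atlas  
Deploy    | Atlas  
Train     | Titan  
Implement | NULL   
Refactor  | Atlas  
Review    | Aurora 


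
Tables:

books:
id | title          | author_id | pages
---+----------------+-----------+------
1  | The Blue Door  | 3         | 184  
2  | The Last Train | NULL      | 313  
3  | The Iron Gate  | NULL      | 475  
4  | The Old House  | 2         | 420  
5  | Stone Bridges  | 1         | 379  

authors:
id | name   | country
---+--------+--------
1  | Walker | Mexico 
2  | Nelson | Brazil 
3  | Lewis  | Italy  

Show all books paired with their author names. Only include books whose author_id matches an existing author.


INNER JOIN keeps only books rows whose author_id matches an id in authors. Walk through each book:
  - book 1 (The Blue Door): author_id=3 -> matches Lewis
  - book 2 (The Last Train): author_id=NULL, no match -> dropped
  - book 3 (The Iron Gate): author_id=NULL, no match -> dropped
  - book 4 (The Old House): author_id=2 -> matches Nelson
  - book 5 (Stone Bridges): author_id=1 -> matches Walker
So 2 of 5 rows are dropped.

SQL:
SELECT a.title, b.name AS author
FROM books a
INNER JOIN authors b ON a.author_id = b.id

Result:
title         | author
--------------+-------
The Blue Door | Lewis 
The Old House | Nelson
Stone Bridges | Walker


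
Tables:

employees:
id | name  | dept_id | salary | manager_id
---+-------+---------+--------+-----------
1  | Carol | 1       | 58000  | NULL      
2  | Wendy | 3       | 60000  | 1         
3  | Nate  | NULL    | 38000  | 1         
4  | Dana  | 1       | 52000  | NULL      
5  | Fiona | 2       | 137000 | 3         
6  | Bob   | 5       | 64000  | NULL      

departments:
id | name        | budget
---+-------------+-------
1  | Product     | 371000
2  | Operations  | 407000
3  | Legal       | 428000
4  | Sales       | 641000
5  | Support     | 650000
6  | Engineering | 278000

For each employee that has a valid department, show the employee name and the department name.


INNER JOIN keeps only employees rows whose dept_id matches an id in departments. Walk through each employee:
  - employee 1 (Carol): dept_id=1 -> matches Product
  - employee 2 (Wendy): dept_id=3 -> matches Legal
  - employee 3 (Nate): dept_id=NULL, no match -> dropped
  - employee 4 (Dana): dept_id=1 -> matches Product
  - employee 5 (Fiona): dept_id=2 -> matches Operations
  - employee 6 (Bob): dept_id=5 -> matches Support
So 1 of 6 rows is dropped.

SQL:
SELECT a.name, b.name AS department
FROM employees a
INNER JOIN departments b ON a.dept_id = b.id

Result:
name  | department
------+-----------
Carol | Product   
Wendy | Legal     
Dana  | Product   
Fiona | Operations
Bob   | Support   


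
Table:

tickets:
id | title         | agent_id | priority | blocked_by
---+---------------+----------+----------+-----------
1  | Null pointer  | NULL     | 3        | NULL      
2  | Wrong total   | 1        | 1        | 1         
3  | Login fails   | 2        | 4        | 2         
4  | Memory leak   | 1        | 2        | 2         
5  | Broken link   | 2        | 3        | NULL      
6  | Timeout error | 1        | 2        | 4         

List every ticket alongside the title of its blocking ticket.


This is a self-join: tickets is joined to a second copy of itself, matching each row's blocked_by to another row's id. Use LEFT JOIN so rows with blocked_by=NULL are kept.
  - ticket 1 (Null pointer): blocked_by=NULL -> NULL
  - ticket 2 (Wrong total): blocked_by=1 -> Null pointer
  - ticket 3 (Login fails): blocked_by=2 -> Wrong total
  - ticket 4 (Memory leak): blocked_by=2 -> Wrong total
  - ticket 5 (Broken link): blocked_by=NULL -> NULL
  - ticket 6 (Timeout error): blocked_by=4 -> Memory leak

SQL:
SELECT a.title AS item, b.title AS blocked_by
FROM tickets a
LEFT JOIN tickets b ON a.blocked_by = b.id

Result:
item          | blocked_by  
--------------+-------------
Null pointer  | NULL        
Wrong total   | Null pointer
Login fails   | Wrong total 
Memory leak   | Wrong total 
Broken link   | NULL        
Timeout error | Memory leak 


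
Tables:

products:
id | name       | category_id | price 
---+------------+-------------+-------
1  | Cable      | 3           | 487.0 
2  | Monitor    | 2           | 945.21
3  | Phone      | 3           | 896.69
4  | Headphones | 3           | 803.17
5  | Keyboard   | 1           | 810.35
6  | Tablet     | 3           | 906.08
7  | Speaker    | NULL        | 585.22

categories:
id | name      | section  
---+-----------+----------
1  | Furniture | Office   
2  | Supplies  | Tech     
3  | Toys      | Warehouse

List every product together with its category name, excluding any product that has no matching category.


INNER JOIN keeps only products rows whose category_id matches an id in categories. Walk through each product:
  - product 1 (Cable): category_id=3 -> matches Toys
  - product 2 (Monitor): category_id=2 -> matches Supplies
  - product 3 (Phone): category_id=3 -> matches Toys
  - product 4 (Headphones): category_id=3 -> matches Toys
  - product 5 (Keyboard): category_id=1 -> matches Furniture
  - product 6 (Tablet): category_id=3 -> matches Toys
  - product 7 (Speaker): category_id=NULL, no match -> dropped
So 1 of 7 rows is dropped.

SQL:
SELECT a.name, b.name AS category
FROM products a
INNER JOIN categories b ON a.category_id = b.id

Result:
name       | category 
-----------+----------
Cable      | Toys     
Monitor    | Supplies 
Phone      | Toys     
Headphones | Toys     
Keyboard   | Furniture
Tablet     | Toys     


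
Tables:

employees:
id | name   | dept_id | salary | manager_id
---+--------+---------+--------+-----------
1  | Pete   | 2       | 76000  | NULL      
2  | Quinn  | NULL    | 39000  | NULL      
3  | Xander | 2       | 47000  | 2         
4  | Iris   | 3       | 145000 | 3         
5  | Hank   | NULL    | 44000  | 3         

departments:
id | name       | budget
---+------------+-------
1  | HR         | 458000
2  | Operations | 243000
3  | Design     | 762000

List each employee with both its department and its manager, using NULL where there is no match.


Two LEFT JOINs from the same base table employees: one to departments via dept_id, one to employees itself via manager_id. Both are LEFT so every employee is preserved.
Match against departments:
  - employee 1 (Pete): dept_id=2 -> matches Operations
  - employee 2 (Quinn): dept_id=NULL, no match -> kept with NULL
  - employee 3 (Xander): dept_id=2 -> matches Operations
  - employee 4 (Iris): dept_id=3 -> matches Design
  - employee 5 (Hank): dept_id=NULL, no match -> kept with NULL
Match against employees (self):
  - employee 1 (Pete): manager_id=NULL -> NULL
  - employee 2 (Quinn): manager_id=NULL -> NULL
  - employee 3 (Xander): manager_id=2 -> Quinn
  - employee 4 (Iris): manager_id=3 -> Xander
  - employee 5 (Hank): manager_id=3 -> Xander

SQL:
SELECT a.name, b.name AS department, c.name AS manager
FROM employees a
LEFT JOIN departments b ON a.dept_id = b.id
LEFT JOIN employees c ON a.manager_id = c.id

Result:
name   | department | manager
-------+------------+--------
Pete   | Operations | NULL   
Quinn  | NULL       | NULL   
Xander | Operations | Quinn  
Iris   | Design     | Xander 
Hank   | NULL       | Xander 


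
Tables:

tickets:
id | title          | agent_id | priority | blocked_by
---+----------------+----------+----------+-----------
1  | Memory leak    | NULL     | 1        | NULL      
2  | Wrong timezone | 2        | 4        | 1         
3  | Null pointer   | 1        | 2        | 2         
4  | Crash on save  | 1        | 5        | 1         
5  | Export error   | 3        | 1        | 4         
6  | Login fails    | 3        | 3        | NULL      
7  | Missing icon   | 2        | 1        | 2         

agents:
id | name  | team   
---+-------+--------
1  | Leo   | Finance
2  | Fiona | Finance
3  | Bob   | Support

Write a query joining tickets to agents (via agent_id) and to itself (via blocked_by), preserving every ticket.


Two LEFT JOINs from the same base table tickets: one to agents via agent_id, one to tickets itself via blocked_by. Both are LEFT so every ticket is preserved.
Match against agents:
  - ticket 1 (Memory leak): agent_id=NULL, no match -> kept with NULL
  - ticket 2 (Wrong timezone): agent_id=2 -> matches Fiona
  - ticket 3 (Null pointer): agent_id=1 -> matches Leo
  - ticket 4 (Crash on save): agent_id=1 -> matches Leo
  - ticket 5 (Export error): agent_id=3 -> matches Bob
  - ticket 6 (Login fails): agent_id=3 -> matches Bob
  - ticket 7 (Missing icon): agent_id=2 -> matches Fiona
Match against tickets (self):
  - ticket 1 (Memory leak): blocked_by=NULL -> NULL
  - ticket 2 (Wrong timezone): blocked_by=1 -> Memory leak
  - ticket 3 (Null pointer): blocked_by=2 -> Wrong timezone
  - ticket 4 (Crash on save): blocked_by=1 -> Memory leak
  - ticket 5 (Export error): blocked_by=4 -> Crash on save
  - ticket 6 (Login fails): blocked_by=NULL -> NULL
  - ticket 7 (Missing icon): blocked_by=2 -> Wrong timezone

SQL:
SELECT a.title, b.name AS agent, c.title AS blocked_by
FROM tickets a
LEFT JOIN agents b ON a.agent_id = b.id
LEFT JOIN tickets c ON a.blocked_by = c.id

Result:
title          | agent | blocked_by    
---------------+-------+---------------
Memory leak    | NULL  | NULL          
Wrong timezone | Fiona | Memory leak   
Null pointer   | Leo   | Wrong timezone
Crash on save  | Leo   | Memory leak   
Export error   | Bob   | Crash on save 
Login fails    | Bob   | NULL          
Missing icon   | Fiona | Wrong timezone


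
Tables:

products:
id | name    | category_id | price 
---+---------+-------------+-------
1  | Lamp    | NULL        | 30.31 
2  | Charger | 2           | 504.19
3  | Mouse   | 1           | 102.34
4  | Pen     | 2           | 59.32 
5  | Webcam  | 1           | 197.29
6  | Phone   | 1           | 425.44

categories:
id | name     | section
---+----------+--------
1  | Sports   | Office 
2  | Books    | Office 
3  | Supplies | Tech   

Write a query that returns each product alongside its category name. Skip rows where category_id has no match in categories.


INNER JOIN keeps only products rows whose category_id matches an id in categories. Walk through each product:
  - product 1 (Lamp): category_id=NULL, no match -> dropped
  - product 2 (Charger): category_id=2 -> matches Books
  - product 3 (Mouse): category_id=1 -> matches Sports
  - product 4 (Pen): category_id=2 -> matches Books
  - product 5 (Webcam): category_id=1 -> matches Sports
  - product 6 (Phone): category_id=1 -> matches Sports
So 1 of 6 rows is dropped.

SQL:
SELECT a.name, b.name AS category
FROM products a
INNER JOIN categories b ON a.category_id = b.id

Result:
name    | category
--------+---------
Charger | Books   
Mouse   | Sports  
Pen     | Books   
Webcam  | Sports  
Phone   | Sports  


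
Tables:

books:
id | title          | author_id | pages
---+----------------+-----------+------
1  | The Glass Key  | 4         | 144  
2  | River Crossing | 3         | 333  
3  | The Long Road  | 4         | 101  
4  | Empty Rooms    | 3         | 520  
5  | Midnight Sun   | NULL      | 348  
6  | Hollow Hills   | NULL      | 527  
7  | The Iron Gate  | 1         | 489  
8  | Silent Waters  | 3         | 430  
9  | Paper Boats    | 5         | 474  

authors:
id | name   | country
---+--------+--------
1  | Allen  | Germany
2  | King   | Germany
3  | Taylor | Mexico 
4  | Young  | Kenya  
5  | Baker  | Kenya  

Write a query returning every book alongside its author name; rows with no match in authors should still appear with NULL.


LEFT JOIN keeps every row from books (the left table); where author_id has no match in authors, the author columns become NULL. Walk through each book:
  - book 1 (The Glass Key): author_id=4 -> matches Young
  - book 2 (River Crossing): author_id=3 -> matches Taylor
  - book 3 (The Long Road): author_id=4 -> matches Young
  - book 4 (Empty Rooms): author_id=3 -> matches Taylor
  - book 5 (Midnight Sun): author_id=NULL, no match -> kept with NULL
  - book 6 (Hollow Hills): author_id=NULL, no match -> kept with NULL
  - book 7 (The Iron Gate): author_id=1 -> matches Allen
  - book 8 (Silent Waters): author_id=3 -> matches Taylor
  - book 9 (Paper Boats): author_id=5 -> matches Baker
All 9 rows appear; 2 have NULL author.

SQL:
SELECT a.title, b.name AS author
FROM books a
LEFT JOIN authors b ON a.author_id = b.id

Result:
title          | author
---------------+-------
The Glass Key  | Young 
River Crossing | Taylor
The Long Road  | Young 
Empty Rooms    | Taylor
Midnight Sun   | NULL  
Hollow Hills   | NULL  
The Iron Gate  | Allen 
Silent Waters  | Taylor
Paper Boats    | Baker 


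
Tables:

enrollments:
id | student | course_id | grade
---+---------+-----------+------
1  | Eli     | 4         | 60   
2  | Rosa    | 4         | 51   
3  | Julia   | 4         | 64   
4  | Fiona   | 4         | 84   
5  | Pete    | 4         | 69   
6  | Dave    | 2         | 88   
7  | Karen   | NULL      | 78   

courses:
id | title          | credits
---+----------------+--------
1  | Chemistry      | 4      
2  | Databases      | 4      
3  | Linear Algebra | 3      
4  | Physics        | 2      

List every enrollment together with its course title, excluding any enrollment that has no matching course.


INNER JOIN keeps only enrollments rows whose course_id matches an id in courses. Walk through each enrollment:
  - enrollment 1 (Eli): course_id=4 -> matches Physics
  - enrollment 2 (Rosa): course_id=4 -> matches Physics
  - enrollment 3 (Julia): course_id=4 -> matches Physics
  - enrollment 4 (Fiona): course_id=4 -> matches Physics
  - enrollment 5 (Pete): course_id=4 -> matches Physics
  - enrollment 6 (Dave): course_id=2 -> matches Databases
  - enrollment 7 (Karen): course_id=NULL, no match -> dropped
So 1 of 7 rows is dropped.

SQL:
SELECT a.student, b.title AS course
FROM enrollments a
INNER JOIN courses b ON a.course_id = b.id

Result:
student | course   
--------+----------
Eli     | Physics  
Rosa    | Physics  
Julia   | Physics  
Fiona   | Physics  
Pete    | Physics  
Dave    | Databases


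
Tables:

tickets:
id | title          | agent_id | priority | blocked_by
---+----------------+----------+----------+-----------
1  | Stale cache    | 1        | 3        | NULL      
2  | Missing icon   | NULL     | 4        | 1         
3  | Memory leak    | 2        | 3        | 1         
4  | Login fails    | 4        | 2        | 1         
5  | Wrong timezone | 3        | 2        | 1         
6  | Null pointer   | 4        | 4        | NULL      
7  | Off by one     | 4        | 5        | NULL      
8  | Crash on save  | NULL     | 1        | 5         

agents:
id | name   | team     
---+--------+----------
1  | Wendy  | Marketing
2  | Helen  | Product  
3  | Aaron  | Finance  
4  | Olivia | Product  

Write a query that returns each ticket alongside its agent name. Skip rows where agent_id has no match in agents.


INNER JOIN keeps only tickets rows whose agent_id matches an id in agents. Walk through each ticket:
  - ticket 1 (Stale cache): agent_id=1 -> matches Wendy
  - ticket 2 (Missing icon): agent_id=NULL, no match -> dropped
  - ticket 3 (Memory leak): agent_id=2 -> matches Helen
  - ticket 4 (Login fails): agent_id=4 -> matches Olivia
  - ticket 5 (Wrong timezone): agent_id=3 -> matches Aaron
  - ticket 6 (Null pointer): agent_id=4 -> matches Olivia
  - ticket 7 (Off by one): agent_id=4 -> matches Olivia
  - ticket 8 (Crash on save): agent_id=NULL, no match -> dropped
So 2 of 8 rows are dropped.

SQL:
SELECT a.title, b.name AS agent
FROM tickets a
INNER JOIN agents b ON a.agent_id = b.id

Result:
title          | agent 
---------------+-------
Stale cache    | Wendy 
Memory leak    | Helen 
Login fails    | Olivia
Wrong timezone | Aaron 
Null pointer   | Olivia
Off by one     | Olivia


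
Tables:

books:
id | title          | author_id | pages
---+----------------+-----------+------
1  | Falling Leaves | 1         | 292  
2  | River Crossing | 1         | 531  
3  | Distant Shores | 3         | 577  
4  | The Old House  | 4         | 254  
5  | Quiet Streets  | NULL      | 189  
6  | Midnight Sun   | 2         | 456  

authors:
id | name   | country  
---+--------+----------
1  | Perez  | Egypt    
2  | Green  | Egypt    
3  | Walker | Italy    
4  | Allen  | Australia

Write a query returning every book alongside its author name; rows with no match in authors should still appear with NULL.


LEFT JOIN keeps every row from books (the left table); where author_id has no match in authors, the author columns become NULL. Walk through each book:
  - book 1 (Falling Leaves): author_id=1 -> matches Perez
  - book 2 (River Crossing): author_id=1 -> matches Perez
  - book 3 (Distant Shores): author_id=3 -> matches Walker
  - book 4 (The Old House): author_id=4 -> matches Allen
  - book 5 (Quiet Streets): author_id=NULL, no match -> kept with NULL
  - book 6 (Midnight Sun): author_id=2 -> matches Green
All 6 rows appear; 1 has NULL author.

SQL:
SELECT a.title, b.name AS author
FROM books a
LEFT JOIN authors b ON a.author_id = b.id

Result:
title          | author
---------------+-------
Falling Leaves | Perez 
River Crossing | Perez 
Distant Shores | Walker
The Old House  | Allen 
Quiet Streets  | NULL  
Midnight Sun   | Green 


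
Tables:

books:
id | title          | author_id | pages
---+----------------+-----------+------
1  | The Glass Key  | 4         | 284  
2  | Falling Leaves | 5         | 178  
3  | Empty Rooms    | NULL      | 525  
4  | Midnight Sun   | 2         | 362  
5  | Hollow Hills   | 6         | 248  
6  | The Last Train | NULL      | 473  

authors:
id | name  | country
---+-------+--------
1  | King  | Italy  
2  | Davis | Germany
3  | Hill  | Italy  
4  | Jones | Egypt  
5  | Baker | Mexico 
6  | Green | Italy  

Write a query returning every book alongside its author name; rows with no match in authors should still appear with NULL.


LEFT JOIN keeps every row from books (the left table); where author_id has no match in authors, the author columns become NULL. Walk through each book:
  - book 1 (The Glass Key): author_id=4 -> matches Jones
  - book 2 (Falling Leaves): author_id=5 -> matches Baker
  - book 3 (Empty Rooms): author_id=NULL, no match -> kept with NULL
  - book 4 (Midnight Sun): author_id=2 -> matches Davis
  - book 5 (Hollow Hills): author_id=6 -> matches Green
  - book 6 (The Last Train): author_id=NULL, no match -> kept with NULL
All 6 rows appear; 2 have NULL author.

SQL:
SELECT a.title, b.name AS author
FROM books a
LEFT JOIN authors b ON a.author_id = b.id

Result:
title          | author
---------------+-------
The Glass Key  | Jones 
Falling Leaves | Baker 
Empty Rooms    | NULL  
Midnight Sun   | Davis 
Hollow Hills   | Green 
The Last Train | NULL  


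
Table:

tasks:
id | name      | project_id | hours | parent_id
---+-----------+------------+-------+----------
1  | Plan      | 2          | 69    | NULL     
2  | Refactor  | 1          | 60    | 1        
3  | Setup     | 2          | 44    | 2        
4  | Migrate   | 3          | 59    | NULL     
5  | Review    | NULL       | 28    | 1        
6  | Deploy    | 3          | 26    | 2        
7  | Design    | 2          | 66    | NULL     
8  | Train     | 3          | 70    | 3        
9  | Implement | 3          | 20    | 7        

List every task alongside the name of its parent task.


This is a self-join: tasks is joined to a second copy of itself, matching each row's parent_id to another row's id. Use LEFT JOIN so rows with parent_id=NULL are kept.
  - task 1 (Plan): parent_id=NULL -> NULL
  - task 2 (Refactor): parent_id=1 -> Plan
  - task 3 (Setup): parent_id=2 -> Refactor
  - task 4 (Migrate): parent_id=NULL -> NULL
  - task 5 (Review): parent_id=1 -> Plan
  - task 6 (Deploy): parent_id=2 -> Refactor
  - task 7 (Design): parent_id=NULL -> NULL
  - task 8 (Train): parent_id=3 -> Setup
  - task 9 (Implement): parent_id=7 -> Design

SQL:
SELECT a.name AS item, b.name AS parent
FROM tasks a
LEFT JOIN tasks b ON a.parent_id = b.id

Result:
item      | parent  
----------+---------
Plan      | NULL    
Refactor  | Plan    
Setup     | Refactor
Migrate   | NULL    
Review    | Plan    
Deploy    | Refactor
Design    | NULL    
Train     | Setup   
Implement | Design  


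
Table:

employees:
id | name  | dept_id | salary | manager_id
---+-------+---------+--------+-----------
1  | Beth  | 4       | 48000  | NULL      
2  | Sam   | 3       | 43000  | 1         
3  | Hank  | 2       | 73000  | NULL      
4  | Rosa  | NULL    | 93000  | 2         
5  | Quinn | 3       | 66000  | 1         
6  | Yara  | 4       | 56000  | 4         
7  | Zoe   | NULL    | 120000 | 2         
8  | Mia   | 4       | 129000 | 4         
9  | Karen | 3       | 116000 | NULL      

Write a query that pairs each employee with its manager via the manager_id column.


This is a self-join: employees is joined to a second copy of itself, matching each row's manager_id to another row's id. Use LEFT JOIN so rows with manager_id=NULL are kept.
  - employee 1 (Beth): manager_id=NULL -> NULL
  - employee 2 (Sam): manager_id=1 -> Beth
  - employee 3 (Hank): manager_id=NULL -> NULL
  - employee 4 (Rosa): manager_id=2 -> Sam
  - employee 5 (Quinn): manager_id=1 -> Beth
  - employee 6 (Yara): manager_id=4 -> Rosa
  - employee 7 (Zoe): manager_id=2 -> Sam
  - employee 8 (Mia): manager_id=4 -> Rosa
  - employee 9 (Karen): manager_id=NULL -> NULL

SQL:
SELECT a.name AS item, b.name AS manager
FROM employees a
LEFT JOIN employees b ON a.manager_id = b.id

Result:
item  | manager
------+--------
Beth  | NULL   
Sam   | Beth   
Hank  | NULL   
Rosa  | Sam    
Quinn | Beth   
Yara  | Rosa   
Zoe   | Sam    
Mia   | Rosa   
Karen | NULL   
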